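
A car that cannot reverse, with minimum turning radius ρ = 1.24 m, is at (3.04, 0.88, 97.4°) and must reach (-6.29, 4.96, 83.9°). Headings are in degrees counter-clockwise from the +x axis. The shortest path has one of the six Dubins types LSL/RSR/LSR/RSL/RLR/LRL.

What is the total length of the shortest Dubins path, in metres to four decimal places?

Let ψ = atan2(Δy, Δx) = atan2(4.08, -9.33) = 156.3803° be the start→goal bearing.
Normalize: d = |goal − start| / ρ = 10.183089/1.24 = 8.212168, α = (θ_start − ψ) mod 360° = 301.0197° = 5.253785 rad, β = (θ_goal − ψ) mod 360° = 287.5197° = 5.018166 rad.
Common terms: sin α = -0.856990, cos α = 0.515333, sin β = -0.953613, cos β = 0.301034, cos(α−β) = 0.972370, d² = 67.439711. Work in radians in the unit-radius frame; every candidate has L = ρ·(t + p + q).
LSL: p² = 2 + d² − 2cos(α−β) + 2d(sin α − sin β) = 69.081946; p = √p² = 8.311555; φ = atan2(cos β − cos α, d + sin α − sin β) = -0.025786 rad; t = (φ − α) mod 2π = 1.003614 rad, q = (β − φ) mod 2π = 5.043952 rad → L = 1.24·(1.003614 + 8.311555 + 5.043952) = 1.24·14.359121 = 17.805310 m
RSR: p² = 2 + d² − 2cos(α−β) + 2d(sin β − sin α) = 65.907996; p = √p² = 8.118374; φ = atan2(cos α − cos β, d − sin α + sin β) = 0.026400 rad; t = (α − φ) mod 2π = 5.227385 rad, q = (φ − β) mod 2π = 1.291420 rad → L = 1.24·(5.227385 + 8.118374 + 1.291420) = 1.24·14.637179 = 18.150102 m
LSR: p² = d² − 2 + 2cos(α−β) + 2d(sin α + sin β) = 37.646489; p = √p² = 6.135673; φ = atan2(−cos α − cos β, d + sin α + sin β) − atan2(−2, p) = 0.188261 rad; t = (φ − α) mod 2π = 1.217661 rad, q = (φ − β) mod 2π = 1.453280 rad → L = 1.24·(1.217661 + 6.135673 + 1.453280) = 1.24·8.806615 = 10.920203 m
RSL: p² = d² − 2 + 2cos(α−β) − 2d(sin α + sin β) = 97.122413; p = √p² = 9.855070; φ = atan2(cos α + cos β, d − sin α − sin β) − atan2(2, p) = -0.118950 rad; t = (α − φ) mod 2π = 5.372735 rad, q = (β − φ) mod 2π = 5.137116 rad → L = 1.24·(5.372735 + 9.855070 + 5.137116) = 1.24·20.364922 = 25.252503 m
RLR: c = (6 − d² + 2cos(α−β) + 2d(sin α − sin β))/8 = -7.238500, |c| > 1 → infeasible
LRL: c = (6 − d² + 2cos(α−β) − 2d(sin α − sin β))/8 = -7.635243, |c| > 1 → infeasible
Shortest: LSR with L = 10.920203 m ≈ 10.9202 m

10.9202 m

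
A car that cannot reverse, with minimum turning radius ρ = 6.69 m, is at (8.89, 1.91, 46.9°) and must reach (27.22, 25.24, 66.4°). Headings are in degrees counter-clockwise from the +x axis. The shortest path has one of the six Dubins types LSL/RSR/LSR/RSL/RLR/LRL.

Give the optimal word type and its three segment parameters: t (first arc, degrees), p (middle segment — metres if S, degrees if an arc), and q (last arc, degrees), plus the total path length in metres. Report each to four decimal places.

LSL: t = 4.5470°, p = 27.4122 m, q = 14.9530°, L = 29.6891 m

Let ψ = atan2(Δy, Δx) = atan2(23.33, 18.33) = 51.8439° be the start→goal bearing.
Normalize: d = |goal − start| / ρ = 29.669476/6.69 = 4.434899, α = (θ_start − ψ) mod 360° = 355.0561° = 6.196899 rad, β = (θ_goal − ψ) mod 360° = 14.5561° = 0.254053 rad.
Common terms: sin α = -0.086180, cos α = 0.996280, sin β = 0.251329, cos β = 0.967902, cos(α−β) = 0.942641, d² = 19.668331. Work in radians in the unit-radius frame; every candidate has L = ρ·(t + p + q).
LSL: p² = 2 + d² − 2cos(α−β) + 2d(sin α − sin β) = 16.789419; p = √p² = 4.097489; φ = atan2(cos β − cos α, d + sin α − sin β) = -0.006926 rad; t = (φ − α) mod 2π = 0.079361 rad, q = (β − φ) mod 2π = 0.260978 rad → L = 6.69·(0.079361 + 4.097489 + 0.260978) = 6.69·4.437829 = 29.689073 m
RSR: p² = 2 + d² − 2cos(α−β) + 2d(sin β − sin α) = 22.776677; p = √p² = 4.772492; φ = atan2(cos α − cos β, d − sin α + sin β) = 0.005946 rad; t = (α − φ) mod 2π = 6.190953 rad, q = (φ − β) mod 2π = 6.035079 rad → L = 6.69·(6.190953 + 4.772492 + 6.035079) = 6.69·16.998523 = 113.720120 m
LSR: p² = d² − 2 + 2cos(α−β) + 2d(sin α + sin β) = 21.018452; p = √p² = 4.584589; φ = atan2(−cos α − cos β, d + sin α + sin β) − atan2(−2, p) = 0.007800 rad; t = (φ − α) mod 2π = 0.094086 rad, q = (φ − β) mod 2π = 6.036932 rad → L = 6.69·(0.094086 + 4.584589 + 6.036932) = 6.69·10.715607 = 71.687412 m
RSL: p² = d² − 2 + 2cos(α−β) − 2d(sin α + sin β) = 18.088776; p = √p² = 4.253090; φ = atan2(cos α + cos β, d − sin α − sin β) − atan2(2, p) = -0.008405 rad; t = (α − φ) mod 2π = 6.205304 rad, q = (β − φ) mod 2π = 0.262458 rad → L = 6.69·(6.205304 + 4.253090 + 0.262458) = 6.69·10.720852 = 71.722500 m
RLR: c = (6 − d² + 2cos(α−β) + 2d(sin α − sin β))/8 = -1.847085, |c| > 1 → infeasible
LRL: c = (6 − d² + 2cos(α−β) − 2d(sin α − sin β))/8 = -1.098677, |c| > 1 → infeasible
Shortest: LSL with L = 29.689073 m ≈ 29.6891 m
Convert LSL to answer units (arcs ×180/π): t = 0.079361·180/π = 4.5470°, p = ρ·p = 6.69·4.097489 = 27.4122 m, q = 0.260978·180/π = 14.9530°, L = 29.6891 m.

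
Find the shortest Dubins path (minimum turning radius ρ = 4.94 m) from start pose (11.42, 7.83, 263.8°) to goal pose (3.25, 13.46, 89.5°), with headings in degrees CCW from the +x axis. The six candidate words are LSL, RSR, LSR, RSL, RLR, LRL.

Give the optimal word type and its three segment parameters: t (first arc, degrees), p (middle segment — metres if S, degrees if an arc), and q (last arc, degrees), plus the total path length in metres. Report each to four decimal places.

LRL: t = 2.4941°, p = 210.5970°, q = 33.8028°, L = 21.2870 m

Let ψ = atan2(Δy, Δx) = atan2(5.63, -8.17) = 145.4290° be the start→goal bearing.
Normalize: d = |goal − start| / ρ = 9.921986/4.94 = 2.008499, α = (θ_start − ψ) mod 360° = 118.3710° = 2.065963 rad, β = (θ_goal − ψ) mod 360° = 304.0710° = 5.307040 rad.
Common terms: sin α = 0.879889, cos α = -0.475179, sin β = -0.828344, cos β = 0.560219, cos(α−β) = -0.995056, d² = 4.034069. Work in radians in the unit-radius frame; every candidate has L = ρ·(t + p + q).
LSL: p² = 2 + d² − 2cos(α−β) + 2d(sin α − sin β) = 14.886151; p = √p² = 3.858258; φ = atan2(cos β − cos α, d + sin α − sin β) = 0.271689 rad; t = (φ − α) mod 2π = 4.488911 rad, q = (β − φ) mod 2π = 5.035351 rad → L = 4.94·(4.488911 + 3.858258 + 5.035351) = 4.94·13.382519 = 66.109645 m
RSR: p² = 2 + d² − 2cos(α−β) + 2d(sin β − sin α) = 1.162209; p = √p² = 1.078058; φ = atan2(cos α − cos β, d − sin α + sin β) = -1.288539 rad; t = (α − φ) mod 2π = 3.354502 rad, q = (φ − β) mod 2π = 5.970792 rad → L = 4.94·(3.354502 + 1.078058 + 5.970792) = 4.94·10.403352 = 51.392559 m
LSR: p² = d² − 2 + 2cos(α−β) + 2d(sin α + sin β) = 0.251014; p = √p² = 0.501013; φ = atan2(−cos α − cos β, d + sin α + sin β) − atan2(−2, p) = 1.284083 rad; t = (φ − α) mod 2π = 5.501305 rad, q = (φ − β) mod 2π = 2.260229 rad → L = 4.94·(5.501305 + 0.501013 + 2.260229) = 4.94·8.262547 = 40.816983 m
RSL: p² = d² − 2 + 2cos(α−β) − 2d(sin α + sin β) = -0.163099 < 0 → infeasible
RLR: c = (6 − d² + 2cos(α−β) + 2d(sin α − sin β))/8 = 0.854724; p = 2π − arccos c = 5.737408 rad; φ = atan2(cos α − cos β, d − sin α + sin β) = -1.288539 rad; t = (α − φ + p/2) mod 2π = 6.223206 rad, q = (α − β − t + p) mod 2π = 2.556311 rad → L = 4.94·(6.223206 + 5.737408 + 2.556311) = 4.94·14.516924 = 71.713606 m
LRL: c = (6 − d² + 2cos(α−β) − 2d(sin α − sin β))/8 = -0.860769; p = 2π − arccos c = 3.675611 rad; φ = atan2(cos β − cos α, d + sin α − sin β) = 0.271689 rad; t = (φ − α + p/2) mod 2π = 0.043531 rad, q = (β − α − t + p) mod 2π = 0.589971 rad → L = 4.94·(0.043531 + 3.675611 + 0.589971) = 4.94·4.309112 = 21.287015 m
Shortest: LRL with L = 21.287015 m ≈ 21.2870 m
Convert LRL to answer units (arcs ×180/π): t = 0.043531·180/π = 2.4941°, p = 3.675611·180/π = 210.5970°, q = 0.589971·180/π = 33.8028°, L = 21.2870 m.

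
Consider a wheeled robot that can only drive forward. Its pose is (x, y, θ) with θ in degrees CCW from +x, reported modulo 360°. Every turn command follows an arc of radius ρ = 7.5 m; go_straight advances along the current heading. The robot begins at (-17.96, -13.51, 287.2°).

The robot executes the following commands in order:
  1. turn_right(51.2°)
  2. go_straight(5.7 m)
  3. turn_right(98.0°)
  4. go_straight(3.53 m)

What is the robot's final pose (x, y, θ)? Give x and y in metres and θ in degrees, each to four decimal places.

set_pose: (x, y, θ) = (-17.9600, -13.5100, 287.2000°), ρ = 7.5
turn_right(51.2°): centre at ρ to the right, rotate −51.2° → (-18.9068, -19.9218, 236.0000°)
go_straight(5.7): x += 5.7·cos θ, y += 5.7·sin θ → (-22.0942, -24.6473, 236.0000°)
turn_right(98.0°): centre at ρ to the right, rotate −98.0° → (-33.3305, -26.0269, 138.0000°)
go_straight(3.53): x += 3.53·cos θ, y += 3.53·sin θ → (-35.9538, -23.6649, 138.0000°)

(-35.9538, -23.6649, 138.0000°)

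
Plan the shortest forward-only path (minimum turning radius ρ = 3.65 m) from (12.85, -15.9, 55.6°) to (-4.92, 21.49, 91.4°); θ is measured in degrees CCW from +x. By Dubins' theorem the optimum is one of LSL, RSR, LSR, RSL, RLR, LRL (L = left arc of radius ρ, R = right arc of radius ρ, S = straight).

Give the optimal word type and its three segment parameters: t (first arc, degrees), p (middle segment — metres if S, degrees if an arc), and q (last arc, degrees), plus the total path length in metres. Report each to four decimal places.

LSR: t = 63.1574°, p = 36.3936 m, q = 27.3574°, L = 42.1598 m

Let ψ = atan2(Δy, Δx) = atan2(37.39, -17.77) = 115.4199° be the start→goal bearing.
Normalize: d = |goal − start| / ρ = 41.397886/3.65 = 11.341887, α = (θ_start − ψ) mod 360° = 300.1801° = 5.239131 rad, β = (θ_goal − ψ) mod 360° = 335.9801° = 5.863959 rad.
Common terms: sin α = -0.864450, cos α = 0.502720, sin β = -0.407054, cos β = 0.913404, cos(α−β) = 0.811064, d² = 128.638394. Work in radians in the unit-radius frame; every candidate has L = ρ·(t + p + q).
LSL: p² = 2 + d² − 2cos(α−β) + 2d(sin α − sin β) = 118.640810; p = √p² = 10.892236; φ = atan2(cos β − cos α, d + sin α − sin β) = 0.037713 rad; t = (φ − α) mod 2π = 1.081768 rad, q = (β − φ) mod 2π = 5.826246 rad → L = 3.65·(1.081768 + 10.892236 + 5.826246) = 3.65·17.800249 = 64.970910 m
RSR: p² = 2 + d² − 2cos(α−β) + 2d(sin β − sin α) = 139.391722; p = √p² = 11.806427; φ = atan2(cos α − cos β, d − sin α + sin β) = -0.034792 rad; t = (α − φ) mod 2π = 5.273923 rad, q = (φ − β) mod 2π = 0.384435 rad → L = 3.65·(5.273923 + 11.806427 + 0.384435) = 3.65·17.464785 = 63.746464 m
LSR: p² = d² − 2 + 2cos(α−β) + 2d(sin α + sin β) = 99.418023; p = √p² = 9.970859; φ = atan2(−cos α − cos β, d + sin α + sin β) − atan2(−2, p) = 0.058251 rad; t = (φ − α) mod 2π = 1.102305 rad, q = (φ − β) mod 2π = 0.477477 rad → L = 3.65·(1.102305 + 9.970859 + 0.477477) = 3.65·11.550641 = 42.159841 m
RSL: p² = d² − 2 + 2cos(α−β) − 2d(sin α + sin β) = 157.103020; p = √p² = 12.534074; φ = atan2(cos α + cos β, d − sin α − sin β) − atan2(2, p) = -0.046428 rad; t = (α − φ) mod 2π = 5.285559 rad, q = (β − φ) mod 2π = 5.910387 rad → L = 3.65·(5.285559 + 12.534074 + 5.910387) = 3.65·23.730020 = 86.614572 m
RLR: c = (6 − d² + 2cos(α−β) + 2d(sin α − sin β))/8 = -16.423965, |c| > 1 → infeasible
LRL: c = (6 − d² + 2cos(α−β) − 2d(sin α − sin β))/8 = -13.830101, |c| > 1 → infeasible
Shortest: LSR with L = 42.159841 m ≈ 42.1598 m
Convert LSR to answer units (arcs ×180/π): t = 1.102305·180/π = 63.1574°, p = ρ·p = 3.65·9.970859 = 36.3936 m, q = 0.477477·180/π = 27.3574°, L = 42.1598 m.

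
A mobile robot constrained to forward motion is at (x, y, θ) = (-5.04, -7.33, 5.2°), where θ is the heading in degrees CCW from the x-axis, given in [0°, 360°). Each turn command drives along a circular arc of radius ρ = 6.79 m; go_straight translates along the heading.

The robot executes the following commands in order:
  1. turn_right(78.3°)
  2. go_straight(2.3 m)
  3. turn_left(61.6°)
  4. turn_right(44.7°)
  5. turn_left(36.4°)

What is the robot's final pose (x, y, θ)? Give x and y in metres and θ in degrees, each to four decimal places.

(15.5149, -24.4865, 340.2000°)

set_pose: (x, y, θ) = (-5.0400, -7.3300, 5.2000°), ρ = 6.79
turn_right(78.3°): centre at ρ to the right, rotate −78.3° → (2.0722, -12.1182, -73.1000° ≡ 286.9000°)
go_straight(2.3): x += 2.3·cos θ, y += 2.3·sin θ → (2.7408, -14.3189, 286.9000°)
turn_left(61.6°): centre at ρ to the left, rotate +61.6° → (7.8838, -18.9987, 348.5000°)
turn_right(44.7°): centre at ρ to the right, rotate −44.7° → (12.1725, -21.8751, 303.8000°)
turn_left(36.4°): centre at ρ to the left, rotate +36.4° → (15.5149, -24.4865, 340.2000°)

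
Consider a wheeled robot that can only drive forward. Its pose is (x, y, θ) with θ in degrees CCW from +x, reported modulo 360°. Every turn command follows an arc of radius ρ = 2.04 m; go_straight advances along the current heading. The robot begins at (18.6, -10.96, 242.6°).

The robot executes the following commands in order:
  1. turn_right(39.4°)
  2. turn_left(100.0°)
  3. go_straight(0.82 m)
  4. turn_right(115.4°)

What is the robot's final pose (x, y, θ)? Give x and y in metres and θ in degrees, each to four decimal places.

set_pose: (x, y, θ) = (18.6000, -10.9600, 242.6000°), ρ = 2.04
turn_right(39.4°): centre at ρ to the right, rotate −39.4° → (17.5925, -11.8962, 203.2000°)
turn_left(100.0°): centre at ρ to the left, rotate +100.0° → (16.6891, -14.8883, 303.2000°)
go_straight(0.82): x += 0.82·cos θ, y += 0.82·sin θ → (17.1381, -15.5744, 303.2000°)
turn_right(115.4°): centre at ρ to the right, rotate −115.4° → (15.7080, -18.7126, 187.8000°)

(15.7080, -18.7126, 187.8000°)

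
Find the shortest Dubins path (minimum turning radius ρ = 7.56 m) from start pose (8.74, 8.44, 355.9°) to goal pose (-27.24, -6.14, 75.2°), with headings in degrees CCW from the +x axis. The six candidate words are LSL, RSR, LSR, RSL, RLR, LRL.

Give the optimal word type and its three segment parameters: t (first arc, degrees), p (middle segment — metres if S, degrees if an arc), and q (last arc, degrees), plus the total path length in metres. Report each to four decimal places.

RSR: t = 158.2129°, p = 29.5260 m, q = 122.4871°, L = 66.5635 m

Let ψ = atan2(Δy, Δx) = atan2(-14.58, -35.98) = -157.9410° be the start→goal bearing.
Normalize: d = |goal − start| / ρ = 38.821860/7.56 = 5.135167, α = (θ_start − ψ) mod 360° = 153.8410° = 2.685031 rad, β = (θ_goal − ψ) mod 360° = 233.1410° = 4.069078 rad.
Common terms: sin α = 0.440864, cos α = -0.897574, sin β = -0.800114, cos β = -0.599848, cos(α−β) = 0.185667, d² = 26.369936. Work in radians in the unit-radius frame; every candidate has L = ρ·(t + p + q).
LSL: p² = 2 + d² − 2cos(α−β) + 2d(sin α − sin β) = 40.743860; p = √p² = 6.383092; φ = atan2(cos β − cos α, d + sin α − sin β) = 0.046660 rad; t = (φ − α) mod 2π = 3.644814 rad, q = (β − φ) mod 2π = 4.022418 rad → L = 7.56·(3.644814 + 6.383092 + 4.022418) = 7.56·14.050323 = 106.220443 m
RSR: p² = 2 + d² − 2cos(α−β) + 2d(sin β − sin α) = 15.253346; p = √p² = 3.905553; φ = atan2(cos α − cos β, d − sin α + sin β) = -0.076305 rad; t = (α − φ) mod 2π = 2.761337 rad, q = (φ − β) mod 2π = 2.137802 rad → L = 7.56·(2.761337 + 3.905553 + 2.137802) = 7.56·8.804692 = 66.563475 m
LSR: p² = d² − 2 + 2cos(α−β) + 2d(sin α + sin β) = 21.051655; p = √p² = 4.588208; φ = atan2(−cos α − cos β, d + sin α + sin β) − atan2(−2, p) = 0.714895 rad; t = (φ − α) mod 2π = 4.313049 rad, q = (φ − β) mod 2π = 2.929003 rad → L = 7.56·(4.313049 + 4.588208 + 2.929003) = 7.56·11.830260 = 89.436767 m
RSL: p² = d² − 2 + 2cos(α−β) − 2d(sin α + sin β) = 28.430884; p = √p² = 5.332062; φ = atan2(cos α + cos β, d − sin α − sin β) − atan2(2, p) = -0.624922 rad; t = (α − φ) mod 2π = 3.309954 rad, q = (β − φ) mod 2π = 4.694000 rad → L = 7.56·(3.309954 + 5.332062 + 4.694000) = 7.56·13.336016 = 100.820279 m
RLR: c = (6 − d² + 2cos(α−β) + 2d(sin α − sin β))/8 = -0.906668; p = 2π − arccos c = 3.577071 rad; φ = atan2(cos α − cos β, d − sin α + sin β) = -0.076305 rad; t = (α − φ + p/2) mod 2π = 4.549872 rad, q = (α − β − t + p) mod 2π = 3.926338 rad → L = 7.56·(4.549872 + 3.577071 + 3.926338) = 7.56·12.053282 = 91.122808 m
LRL: c = (6 − d² + 2cos(α−β) − 2d(sin α − sin β))/8 = -4.092983, |c| > 1 → infeasible
Shortest: RSR with L = 66.563475 m ≈ 66.5635 m
Convert RSR to answer units (arcs ×180/π): t = 2.761337·180/π = 158.2129°, p = ρ·p = 7.56·3.905553 = 29.5260 m, q = 2.137802·180/π = 122.4871°, L = 66.5635 m.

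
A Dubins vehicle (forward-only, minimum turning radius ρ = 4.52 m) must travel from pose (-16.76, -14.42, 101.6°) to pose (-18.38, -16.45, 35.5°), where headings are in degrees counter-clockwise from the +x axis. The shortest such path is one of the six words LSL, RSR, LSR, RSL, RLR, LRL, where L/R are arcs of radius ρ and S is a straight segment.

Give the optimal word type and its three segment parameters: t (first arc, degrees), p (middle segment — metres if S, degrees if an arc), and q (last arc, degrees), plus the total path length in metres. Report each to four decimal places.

RLR: t = 14.6072°, p = 311.3221°, q = 2.8149°, L = 25.9343 m

Let ψ = atan2(Δy, Δx) = atan2(-2.03, -1.62) = -128.5909° be the start→goal bearing.
Normalize: d = |goal − start| / ρ = 2.597172/4.52 = 0.574595, α = (θ_start − ψ) mod 360° = 230.1909° = 4.017589 rad, β = (θ_goal − ψ) mod 360° = 164.0909° = 2.863927 rad.
Common terms: sin α = -0.768182, cos α = -0.640232, sin β = 0.274112, cos β = -0.961698, cos(α−β) = 0.405142, d² = 0.330160. Work in radians in the unit-radius frame; every candidate has L = ρ·(t + p + q).
LSL: p² = 2 + d² − 2cos(α−β) + 2d(sin α − sin β) = 0.322082; p = √p² = 0.567523; φ = atan2(cos β − cos α, d + sin α − sin β) = -2.539416 rad; t = (φ − α) mod 2π = 6.009365 rad, q = (β − φ) mod 2π = 5.403343 rad → L = 4.52·(6.009365 + 0.567523 + 5.403343) = 4.52·11.980231 = 54.150643 m
RSR: p² = 2 + d² − 2cos(α−β) + 2d(sin β − sin α) = 2.717671; p = √p² = 1.648536; φ = atan2(cos α − cos β, d − sin α + sin β) = 0.196258 rad; t = (α − φ) mod 2π = 3.821331 rad, q = (φ − β) mod 2π = 3.615517 rad → L = 4.52·(3.821331 + 1.648536 + 3.615517) = 4.52·9.085384 = 41.065936 m
LSR: p² = d² − 2 + 2cos(α−β) + 2d(sin α + sin β) = -1.427338 < 0 → infeasible
RSL: p² = d² − 2 + 2cos(α−β) − 2d(sin α + sin β) = -0.291776 < 0 → infeasible
RLR: c = (6 − d² + 2cos(α−β) + 2d(sin α − sin β))/8 = 0.660291; p = 2π − arccos c = 5.433595 rad; φ = atan2(cos α − cos β, d − sin α + sin β) = 0.196258 rad; t = (α − φ + p/2) mod 2π = 0.254943 rad, q = (α − β − t + p) mod 2π = 0.049130 rad → L = 4.52·(0.254943 + 5.433595 + 0.049130) = 4.52·5.737668 = 25.934259 m
LRL: c = (6 − d² + 2cos(α−β) − 2d(sin α − sin β))/8 = 0.959740; p = 2π − arccos c = 5.998463 rad; φ = atan2(cos β − cos α, d + sin α − sin β) = -2.539416 rad; t = (φ − α + p/2) mod 2π = 2.725411 rad, q = (β − α − t + p) mod 2π = 2.119389 rad → L = 4.52·(2.725411 + 5.998463 + 2.119389) = 4.52·10.843264 = 49.011552 m
Shortest: RLR with L = 25.934259 m ≈ 25.9343 m
Convert RLR to answer units (arcs ×180/π): t = 0.254943·180/π = 14.6072°, p = 5.433595·180/π = 311.3221°, q = 0.049130·180/π = 2.8149°, L = 25.9343 m.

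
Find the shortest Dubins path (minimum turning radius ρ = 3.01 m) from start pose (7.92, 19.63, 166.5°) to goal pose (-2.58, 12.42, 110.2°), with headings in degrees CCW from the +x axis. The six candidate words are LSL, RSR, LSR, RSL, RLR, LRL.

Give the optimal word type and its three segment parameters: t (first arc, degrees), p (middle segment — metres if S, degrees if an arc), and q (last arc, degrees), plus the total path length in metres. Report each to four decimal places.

Let ψ = atan2(Δy, Δx) = atan2(-7.21, -10.50) = -145.5239° be the start→goal bearing.
Normalize: d = |goal − start| / ρ = 12.737115/3.01 = 4.231600, α = (θ_start − ψ) mod 360° = 312.0239° = 5.445845 rad, β = (θ_goal − ψ) mod 360° = 255.7239° = 4.463224 rad.
Common terms: sin α = -0.742866, cos α = 0.669441, sin β = -0.969119, cos β = -0.246595, cos(α−β) = 0.554844, d² = 17.906436. Work in radians in the unit-radius frame; every candidate has L = ρ·(t + p + q).
LSL: p² = 2 + d² − 2cos(α−β) + 2d(sin α − sin β) = 20.711573; p = √p² = 4.550997; φ = atan2(cos β − cos α, d + sin α − sin β) = -0.202667 rad; t = (φ − α) mod 2π = 0.634674 rad, q = (β − φ) mod 2π = 4.665891 rad → L = 3.01·(0.634674 + 4.550997 + 4.665891) = 3.01·9.851562 = 29.653201 m
RSR: p² = 2 + d² − 2cos(α−β) + 2d(sin β − sin α) = 16.881921; p = √p² = 4.108761; φ = atan2(cos α − cos β, d − sin α + sin β) = 0.224836 rad; t = (α − φ) mod 2π = 5.221008 rad, q = (φ − β) mod 2π = 2.044797 rad → L = 3.01·(5.221008 + 4.108761 + 2.044797) = 3.01·11.374567 = 34.237447 m
LSR: p² = d² − 2 + 2cos(α−β) + 2d(sin α + sin β) = 2.527261; p = √p² = 1.589736; φ = atan2(−cos α − cos β, d + sin α + sin β) − atan2(−2, p) = 0.732920 rad; t = (φ − α) mod 2π = 1.570261 rad, q = (φ − β) mod 2π = 2.552881 rad → L = 3.01·(1.570261 + 1.589736 + 2.552881) = 3.01·5.712878 = 17.195764 m
RSL: p² = d² − 2 + 2cos(α−β) − 2d(sin α + sin β) = 31.504989; p = √p² = 5.612930; φ = atan2(cos α + cos β, d − sin α − sin β) − atan2(2, p) = -0.271270 rad; t = (α − φ) mod 2π = 5.717115 rad, q = (β − φ) mod 2π = 4.734495 rad → L = 3.01·(5.717115 + 5.612930 + 4.734495) = 3.01·16.064540 = 48.354266 m
RLR: c = (6 − d² + 2cos(α−β) + 2d(sin α − sin β))/8 = -1.110240, |c| > 1 → infeasible
LRL: c = (6 − d² + 2cos(α−β) − 2d(sin α − sin β))/8 = -1.588947, |c| > 1 → infeasible
Shortest: LSR with L = 17.195764 m ≈ 17.1958 m
Convert LSR to answer units (arcs ×180/π): t = 1.570261·180/π = 89.9693°, p = ρ·p = 3.01·1.589736 = 4.7851 m, q = 2.552881·180/π = 146.2693°, L = 17.1958 m.

LSR: t = 89.9693°, p = 4.7851 m, q = 146.2693°, L = 17.1958 m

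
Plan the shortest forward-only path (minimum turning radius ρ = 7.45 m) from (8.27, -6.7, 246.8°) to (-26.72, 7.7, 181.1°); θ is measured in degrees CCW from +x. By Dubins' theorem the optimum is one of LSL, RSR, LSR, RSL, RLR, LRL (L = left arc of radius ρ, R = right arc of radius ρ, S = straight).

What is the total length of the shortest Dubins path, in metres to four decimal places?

Let ψ = atan2(Δy, Δx) = atan2(14.40, -34.99) = 157.6306° be the start→goal bearing.
Normalize: d = |goal − start| / ρ = 37.837285/7.45 = 5.078830, α = (θ_start − ψ) mod 360° = 89.1694° = 1.556300 rad, β = (θ_goal − ψ) mod 360° = 23.4694° = 0.409619 rad.
Common terms: sin α = 0.999895, cos α = 0.014496, sin β = 0.398260, cos β = 0.917273, cos(α−β) = 0.411514, d² = 25.794516. Work in radians in the unit-radius frame; every candidate has L = ρ·(t + p + q).
LSL: p² = 2 + d² − 2cos(α−β) + 2d(sin α − sin β) = 33.082693; p = √p² = 5.751756; φ = atan2(cos β − cos α, d + sin α − sin β) = 0.157608 rad; t = (φ − α) mod 2π = 4.884494 rad, q = (β − φ) mod 2π = 0.252010 rad → L = 7.45·(4.884494 + 5.751756 + 0.252010) = 7.45·10.888260 = 81.117535 m
RSR: p² = 2 + d² − 2cos(α−β) + 2d(sin β − sin α) = 20.860280; p = √p² = 4.567306; φ = atan2(cos α − cos β, d − sin α + sin β) = -0.198971 rad; t = (α − φ) mod 2π = 1.755271 rad, q = (φ − β) mod 2π = 5.674596 rad → L = 7.45·(1.755271 + 4.567306 + 5.674596) = 7.45·11.997172 = 89.378933 m
LSR: p² = d² − 2 + 2cos(α−β) + 2d(sin α + sin β) = 38.819524; p = √p² = 6.230532; φ = atan2(−cos α − cos β, d + sin α + sin β) − atan2(−2, p) = 0.167732 rad; t = (φ − α) mod 2π = 4.894617 rad, q = (φ − β) mod 2π = 6.041298 rad → L = 7.45·(4.894617 + 6.230532 + 6.041298) = 7.45·17.166446 = 127.890026 m
RSL: p² = d² − 2 + 2cos(α−β) − 2d(sin α + sin β) = 10.415565; p = √p² = 3.227315; φ = atan2(cos α + cos β, d − sin α − sin β) − atan2(2, p) = -0.306844 rad; t = (α − φ) mod 2π = 1.863144 rad, q = (β − φ) mod 2π = 0.716463 rad → L = 7.45·(1.863144 + 3.227315 + 0.716463) = 7.45·5.806922 = 43.261567 m
RLR: c = (6 − d² + 2cos(α−β) + 2d(sin α − sin β))/8 = -1.607535, |c| > 1 → infeasible
LRL: c = (6 − d² + 2cos(α−β) − 2d(sin α − sin β))/8 = -3.135337, |c| > 1 → infeasible
Shortest: RSL with L = 43.261567 m ≈ 43.2616 m

43.2616 m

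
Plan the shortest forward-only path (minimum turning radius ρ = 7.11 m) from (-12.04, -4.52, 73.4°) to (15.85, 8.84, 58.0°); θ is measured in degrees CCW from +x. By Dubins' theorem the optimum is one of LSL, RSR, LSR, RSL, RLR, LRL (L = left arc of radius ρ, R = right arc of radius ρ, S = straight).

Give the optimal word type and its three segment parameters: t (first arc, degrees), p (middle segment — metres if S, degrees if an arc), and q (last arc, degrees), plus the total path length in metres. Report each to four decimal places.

RSL: t = 57.2569°, p = 19.7803 m, q = 41.8569°, L = 32.0796 m

Let ψ = atan2(Δy, Δx) = atan2(13.36, 27.89) = 25.5956° be the start→goal bearing.
Normalize: d = |goal − start| / ρ = 30.924775/7.11 = 4.349476, α = (θ_start − ψ) mod 360° = 47.8044° = 0.834345 rad, β = (θ_goal − ψ) mod 360° = 32.4044° = 0.565564 rad.
Common terms: sin α = 0.740856, cos α = 0.671663, sin β = 0.535892, cos β = 0.844287, cos(α−β) = 0.964095, d² = 18.917942. Work in radians in the unit-radius frame; every candidate has L = ρ·(t + p + q).
LSL: p² = 2 + d² − 2cos(α−β) + 2d(sin α − sin β) = 20.772727; p = √p² = 4.557711; φ = atan2(cos β − cos α, d + sin α − sin β) = 0.037884 rad; t = (φ − α) mod 2π = 5.486725 rad, q = (β − φ) mod 2π = 0.527680 rad → L = 7.11·(5.486725 + 4.557711 + 0.527680) = 7.11·10.572115 = 75.167740 m
RSR: p² = 2 + d² − 2cos(α−β) + 2d(sin β − sin α) = 17.206775; p = √p² = 4.148105; φ = atan2(cos α − cos β, d − sin α + sin β) = -0.041627 rad; t = (α − φ) mod 2π = 0.875972 rad, q = (φ − β) mod 2π = 5.675994 rad → L = 7.11·(0.875972 + 4.148105 + 5.675994) = 7.11·10.700071 = 76.077505 m
LSR: p² = d² − 2 + 2cos(α−β) + 2d(sin α + sin β) = 29.952507; p = √p² = 5.472888; φ = atan2(−cos α − cos β, d + sin α + sin β) − atan2(−2, p) = 0.087168 rad; t = (φ − α) mod 2π = 5.536009 rad, q = (φ − β) mod 2π = 5.804789 rad → L = 7.11·(5.536009 + 5.472888 + 5.804789) = 7.11·16.813686 = 119.545310 m
RSL: p² = d² − 2 + 2cos(α−β) − 2d(sin α + sin β) = 7.739759; p = √p² = 2.782042; φ = atan2(cos α + cos β, d − sin α − sin β) − atan2(2, p) = -0.164977 rad; t = (α − φ) mod 2π = 0.999322 rad, q = (β − φ) mod 2π = 0.730541 rad → L = 7.11·(0.999322 + 2.782042 + 0.730541) = 7.11·4.511905 = 32.079645 m
RLR: c = (6 − d² + 2cos(α−β) + 2d(sin α − sin β))/8 = -1.150847, |c| > 1 → infeasible
LRL: c = (6 − d² + 2cos(α−β) − 2d(sin α − sin β))/8 = -1.596591, |c| > 1 → infeasible
Shortest: RSL with L = 32.079645 m ≈ 32.0796 m
Convert RSL to answer units (arcs ×180/π): t = 0.999322·180/π = 57.2569°, p = ρ·p = 7.11·2.782042 = 19.7803 m, q = 0.730541·180/π = 41.8569°, L = 32.0796 m.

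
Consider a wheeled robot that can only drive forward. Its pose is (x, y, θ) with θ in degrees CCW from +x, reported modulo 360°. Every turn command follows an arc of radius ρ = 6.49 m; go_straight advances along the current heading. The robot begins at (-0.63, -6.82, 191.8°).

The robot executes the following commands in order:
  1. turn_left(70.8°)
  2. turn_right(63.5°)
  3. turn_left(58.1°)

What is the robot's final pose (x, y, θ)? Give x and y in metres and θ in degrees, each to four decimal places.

set_pose: (x, y, θ) = (-0.6300, -6.8200, 191.8000°), ρ = 6.49
turn_left(70.8°): centre at ρ to the left, rotate +70.8° → (-5.7388, -12.3370, 262.6000°)
turn_right(63.5°): centre at ρ to the right, rotate −63.5° → (-10.0511, -17.6338, 199.1000°)
turn_left(58.1°): centre at ρ to the left, rotate +58.1° → (-14.2561, -22.3287, 257.2000°)

(-14.2561, -22.3287, 257.2000°)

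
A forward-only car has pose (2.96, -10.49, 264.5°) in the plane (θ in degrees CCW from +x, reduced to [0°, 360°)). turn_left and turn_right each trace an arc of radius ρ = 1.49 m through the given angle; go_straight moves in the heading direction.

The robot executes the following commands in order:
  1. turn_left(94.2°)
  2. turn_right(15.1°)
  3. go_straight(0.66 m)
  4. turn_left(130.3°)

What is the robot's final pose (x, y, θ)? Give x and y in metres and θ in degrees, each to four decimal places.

set_pose: (x, y, θ) = (2.9600, -10.4900, 264.5000°), ρ = 1.49
turn_left(94.2°): centre at ρ to the left, rotate +94.2° → (4.4093, -12.1224, 358.7000°)
turn_right(15.1°): centre at ρ to the right, rotate −15.1° → (4.7962, -12.1827, 343.6000°)
go_straight(0.66): x += 0.66·cos θ, y += 0.66·sin θ → (5.4294, -12.3690, 343.6000°)
turn_left(130.3°): centre at ρ to the left, rotate +130.3° → (7.2123, -10.3360, 473.9000° ≡ 113.9000°)

(7.2123, -10.3360, 113.9000°)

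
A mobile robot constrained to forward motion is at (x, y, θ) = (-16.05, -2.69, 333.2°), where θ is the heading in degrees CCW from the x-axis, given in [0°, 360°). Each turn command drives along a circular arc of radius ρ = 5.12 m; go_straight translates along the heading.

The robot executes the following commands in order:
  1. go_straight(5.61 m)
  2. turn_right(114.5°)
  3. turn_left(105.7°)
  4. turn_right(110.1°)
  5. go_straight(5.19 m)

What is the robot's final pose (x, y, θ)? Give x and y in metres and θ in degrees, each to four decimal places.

set_pose: (x, y, θ) = (-16.0500, -2.6900, 333.2000°), ρ = 5.12
go_straight(5.61): x += 5.61·cos θ, y += 5.61·sin θ → (-11.0426, -5.2194, 333.2000°)
turn_right(114.5°): centre at ρ to the right, rotate −114.5° → (-10.1498, -13.7853, 218.7000°)
turn_left(105.7°): centre at ρ to the left, rotate +105.7° → (-9.9291, -21.9441, 324.4000°)
turn_right(110.1°): centre at ρ to the right, rotate −110.1° → (-10.0243, -30.3368, 214.3000°)
go_straight(5.19): x += 5.19·cos θ, y += 5.19·sin θ → (-14.3117, -33.2615, 214.3000°)

(-14.3117, -33.2615, 214.3000°)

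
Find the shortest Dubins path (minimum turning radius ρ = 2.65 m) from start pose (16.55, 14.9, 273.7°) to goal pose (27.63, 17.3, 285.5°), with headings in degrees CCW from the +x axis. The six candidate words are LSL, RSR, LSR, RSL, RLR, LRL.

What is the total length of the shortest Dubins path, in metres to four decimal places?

17.3662 m

Let ψ = atan2(Δy, Δx) = atan2(2.40, 11.08) = 12.2218° be the start→goal bearing.
Normalize: d = |goal − start| / ρ = 11.336948/2.65 = 4.278094, α = (θ_start − ψ) mod 360° = 261.4782° = 4.563655 rad, β = (θ_goal − ψ) mod 360° = 273.2782° = 4.769604 rad.
Common terms: sin α = -0.988959, cos α = -0.148186, sin β = -0.998364, cos β = 0.057184, cos(α−β) = 0.978867, d² = 18.302086. Work in radians in the unit-radius frame; every candidate has L = ρ·(t + p + q).
LSL: p² = 2 + d² − 2cos(α−β) + 2d(sin α − sin β) = 18.424815; p = √p² = 4.292414; φ = atan2(cos β − cos α, d + sin α − sin β) = 0.047863 rad; t = (φ − α) mod 2π = 1.767393 rad, q = (β − φ) mod 2π = 4.721741 rad → L = 2.65·(1.767393 + 4.292414 + 4.721741) = 2.65·10.781548 = 28.571102 m
RSR: p² = 2 + d² − 2cos(α−β) + 2d(sin β − sin α) = 18.263887; p = √p² = 4.273627; φ = atan2(cos α − cos β, d − sin α + sin β) = -0.048074 rad; t = (α − φ) mod 2π = 4.611729 rad, q = (φ − β) mod 2π = 1.465508 rad → L = 2.65·(4.611729 + 4.273627 + 1.465508) = 2.65·10.350863 = 27.429788 m
LSR: p² = d² − 2 + 2cos(α−β) + 2d(sin α + sin β) = 1.255911; p = √p² = 1.120675; φ = atan2(−cos α − cos β, d + sin α + sin β) − atan2(−2, p) = 1.099756 rad; t = (φ − α) mod 2π = 2.819286 rad, q = (φ − β) mod 2π = 2.613338 rad → L = 2.65·(2.819286 + 1.120675 + 2.613338) = 2.65·6.553299 = 17.366241 m
RSL: p² = d² − 2 + 2cos(α−β) − 2d(sin α + sin β) = 35.263730; p = √p² = 5.938327; φ = atan2(cos α + cos β, d − sin α − sin β) − atan2(2, p) = -0.339387 rad; t = (α − φ) mod 2π = 4.903042 rad, q = (β − φ) mod 2π = 5.108990 rad → L = 2.65·(4.903042 + 5.938327 + 5.108990) = 2.65·15.950359 = 42.268452 m
RLR: c = (6 − d² + 2cos(α−β) + 2d(sin α − sin β))/8 = -1.282986, |c| > 1 → infeasible
LRL: c = (6 − d² + 2cos(α−β) − 2d(sin α − sin β))/8 = -1.303102, |c| > 1 → infeasible
Shortest: LSR with L = 17.366241 m ≈ 17.3662 m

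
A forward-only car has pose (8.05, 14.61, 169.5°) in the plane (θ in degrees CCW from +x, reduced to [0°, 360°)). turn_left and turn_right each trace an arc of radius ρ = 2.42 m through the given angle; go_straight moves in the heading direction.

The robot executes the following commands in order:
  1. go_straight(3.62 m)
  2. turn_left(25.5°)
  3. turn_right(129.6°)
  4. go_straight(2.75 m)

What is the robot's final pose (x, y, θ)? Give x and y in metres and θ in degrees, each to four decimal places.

(1.7413, 21.0731, 65.4000°)

set_pose: (x, y, θ) = (8.0500, 14.6100, 169.5000°), ρ = 2.42
go_straight(3.62): x += 3.62·cos θ, y += 3.62·sin θ → (4.4906, 15.2697, 169.5000°)
turn_left(25.5°): centre at ρ to the left, rotate +25.5° → (3.4233, 15.2278, 195.0000°)
turn_right(129.6°): centre at ρ to the right, rotate −129.6° → (0.5966, 18.5727, 65.4000°)
go_straight(2.75): x += 2.75·cos θ, y += 2.75·sin θ → (1.7413, 21.0731, 65.4000°)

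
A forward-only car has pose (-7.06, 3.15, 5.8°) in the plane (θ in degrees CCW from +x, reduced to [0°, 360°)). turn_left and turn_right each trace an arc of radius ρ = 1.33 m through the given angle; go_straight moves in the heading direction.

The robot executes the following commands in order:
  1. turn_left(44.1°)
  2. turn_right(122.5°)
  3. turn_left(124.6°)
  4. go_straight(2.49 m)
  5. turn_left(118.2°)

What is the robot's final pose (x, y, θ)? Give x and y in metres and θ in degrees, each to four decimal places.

set_pose: (x, y, θ) = (-7.0600, 3.1500, 5.8000°), ρ = 1.33
turn_left(44.1°): centre at ρ to the left, rotate +44.1° → (-6.1771, 3.6165, 49.9000°)
turn_right(122.5°): centre at ρ to the right, rotate −122.5° → (-3.8906, 3.1575, -72.6000° ≡ 287.4000°)
turn_left(124.6°): centre at ρ to the left, rotate +124.6° → (-1.5734, 2.7364, 412.0000° ≡ 52.0000°)
go_straight(2.49): x += 2.49·cos θ, y += 2.49·sin θ → (-0.0404, 4.6986, 52.0000°)
turn_left(118.2°): centre at ρ to the left, rotate +118.2° → (-0.8621, 6.8280, 170.2000°)

(-0.8621, 6.8280, 170.2000°)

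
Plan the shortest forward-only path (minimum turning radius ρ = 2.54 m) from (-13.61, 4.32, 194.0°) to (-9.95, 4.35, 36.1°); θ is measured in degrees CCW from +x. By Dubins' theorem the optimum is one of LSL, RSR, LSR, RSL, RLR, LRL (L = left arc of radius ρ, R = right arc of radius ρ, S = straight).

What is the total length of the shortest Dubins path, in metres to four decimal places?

Let ψ = atan2(Δy, Δx) = atan2(0.03, 3.66) = 0.4696° be the start→goal bearing.
Normalize: d = |goal − start| / ρ = 3.660123/2.54 = 1.440993, α = (θ_start − ψ) mod 360° = 193.5304° = 3.377742 rad, β = (θ_goal − ψ) mod 360° = 35.6304° = 0.621867 rad.
Common terms: sin α = -0.233961, cos α = -0.972246, sin β = 0.582554, cos β = 0.812792, cos(α−β) = -0.926529, d² = 2.076462. Work in radians in the unit-radius frame; every candidate has L = ρ·(t + p + q).
LSL: p² = 2 + d² − 2cos(α−β) + 2d(sin α − sin β) = 3.576334; p = √p² = 1.891120; φ = atan2(cos β − cos α, d + sin α − sin β) = 1.234264 rad; t = (φ − α) mod 2π = 4.139707 rad, q = (β − φ) mod 2π = 5.670789 rad → L = 2.54·(4.139707 + 1.891120 + 5.670789) = 2.54·11.701616 = 29.722104 m
RSR: p² = 2 + d² − 2cos(α−β) + 2d(sin β − sin α) = 8.282703; p = √p² = 2.877969; φ = atan2(cos α − cos β, d − sin α + sin β) = -0.669052 rad; t = (α − φ) mod 2π = 4.046794 rad, q = (φ − β) mod 2π = 4.992266 rad → L = 2.54·(4.046794 + 2.877969 + 4.992266) = 2.54·11.917029 = 30.269253 m
LSR: p² = d² − 2 + 2cos(α−β) + 2d(sin α + sin β) = -0.771955 < 0 → infeasible
RSL: p² = d² − 2 + 2cos(α−β) − 2d(sin α + sin β) = -2.781236 < 0 → infeasible
RLR: c = (6 − d² + 2cos(α−β) + 2d(sin α − sin β))/8 = -0.035338; p = 2π − arccos c = 4.677044 rad; φ = atan2(cos α − cos β, d − sin α + sin β) = -0.669052 rad; t = (α − φ + p/2) mod 2π = 0.102130 rad, q = (α − β − t + p) mod 2π = 1.047603 rad → L = 2.54·(0.102130 + 4.677044 + 1.047603) = 2.54·5.826777 = 14.800014 m
LRL: c = (6 − d² + 2cos(α−β) − 2d(sin α − sin β))/8 = 0.552958; p = 2π − arccos c = 5.298299 rad; φ = atan2(cos β − cos α, d + sin α − sin β) = 1.234264 rad; t = (φ − α + p/2) mod 2π = 0.505671 rad, q = (β − α − t + p) mod 2π = 2.036753 rad → L = 2.54·(0.505671 + 5.298299 + 2.036753) = 2.54·7.840724 = 19.915439 m
Shortest: RLR with L = 14.800014 m ≈ 14.8000 m

14.8000 m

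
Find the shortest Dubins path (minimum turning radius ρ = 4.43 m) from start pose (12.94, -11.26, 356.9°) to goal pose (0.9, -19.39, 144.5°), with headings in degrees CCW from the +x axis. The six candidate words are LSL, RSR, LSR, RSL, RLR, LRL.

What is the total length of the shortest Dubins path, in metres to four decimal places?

Let ψ = atan2(Δy, Δx) = atan2(-8.13, -12.04) = -145.9708° be the start→goal bearing.
Normalize: d = |goal − start| / ρ = 14.527853/4.43 = 3.279425, α = (θ_start − ψ) mod 360° = 142.8708° = 2.493567 rad, β = (θ_goal − ψ) mod 360° = 290.4708° = 5.069673 rad.
Common terms: sin α = 0.603614, cos α = -0.797277, sin β = -0.936850, cos β = 0.349731, cos(α−β) = -0.844328, d² = 10.754628. Work in radians in the unit-radius frame; every candidate has L = ρ·(t + p + q).
LSL: p² = 2 + d² − 2cos(α−β) + 2d(sin α − sin β) = 24.546956; p = √p² = 4.954489; φ = atan2(cos β − cos α, d + sin α − sin β) = 0.233628 rad; t = (φ − α) mod 2π = 4.023247 rad, q = (β − φ) mod 2π = 4.836044 rad → L = 4.43·(4.023247 + 4.954489 + 4.836044) = 4.43·13.813780 = 61.195045 m
RSR: p² = 2 + d² − 2cos(α−β) + 2d(sin β − sin α) = 4.339611; p = √p² = 2.083173; φ = atan2(cos α − cos β, d − sin α + sin β) = -0.583090 rad; t = (α − φ) mod 2π = 3.076657 rad, q = (φ − β) mod 2π = 0.630423 rad → L = 4.43·(3.076657 + 2.083173 + 0.630423) = 4.43·5.790253 = 25.650819 m
LSR: p² = d² − 2 + 2cos(α−β) + 2d(sin α + sin β) = 4.880324; p = √p² = 2.209146; φ = atan2(−cos α − cos β, d + sin α + sin β) − atan2(−2, p) = 0.886505 rad; t = (φ − α) mod 2π = 4.676124 rad, q = (φ − β) mod 2π = 2.100018 rad → L = 4.43·(4.676124 + 2.209146 + 2.100018) = 4.43·8.985287 = 39.804821 m
RSL: p² = d² − 2 + 2cos(α−β) − 2d(sin α + sin β) = 9.251620; p = √p² = 3.041648; φ = atan2(cos α + cos β, d − sin α − sin β) − atan2(2, p) = -0.704911 rad; t = (α − φ) mod 2π = 3.198478 rad, q = (β − φ) mod 2π = 5.774584 rad → L = 4.43·(3.198478 + 3.041648 + 5.774584) = 4.43·12.014709 = 53.225161 m
RLR: c = (6 − d² + 2cos(α−β) + 2d(sin α − sin β))/8 = 0.457549; p = 2π − arccos c = 5.187625 rad; φ = atan2(cos α − cos β, d − sin α + sin β) = -0.583090 rad; t = (α − φ + p/2) mod 2π = 5.670469 rad, q = (α − β − t + p) mod 2π = 3.224235 rad → L = 4.43·(5.670469 + 5.187625 + 3.224235) = 4.43·14.082330 = 62.384722 m
LRL: c = (6 − d² + 2cos(α−β) − 2d(sin α − sin β))/8 = -2.068370, |c| > 1 → infeasible
Shortest: RSR with L = 25.650819 m ≈ 25.6508 m

25.6508 m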